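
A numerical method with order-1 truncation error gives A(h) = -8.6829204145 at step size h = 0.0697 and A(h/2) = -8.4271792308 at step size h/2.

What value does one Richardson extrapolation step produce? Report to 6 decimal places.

Error is O(h^1); halving h shrinks it by 2^1 = 2.
Numerator 2×A(h/2) − A(h) = 2×(-8.4271792308) − (-8.6829204145) = -8.1714380471
(-8.1714380471) ÷ 1 = -8.1714380471

-8.171438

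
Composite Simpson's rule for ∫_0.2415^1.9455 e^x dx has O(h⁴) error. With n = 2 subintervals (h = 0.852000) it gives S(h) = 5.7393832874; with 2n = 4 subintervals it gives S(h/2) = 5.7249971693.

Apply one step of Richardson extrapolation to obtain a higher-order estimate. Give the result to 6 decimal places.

5.724038

r = 4: numerator weight 16, denominator 15.
16×5.7249971693 − 5.7393832874 = 85.8605714214
R = 85.8605714214/15 = 5.7240380948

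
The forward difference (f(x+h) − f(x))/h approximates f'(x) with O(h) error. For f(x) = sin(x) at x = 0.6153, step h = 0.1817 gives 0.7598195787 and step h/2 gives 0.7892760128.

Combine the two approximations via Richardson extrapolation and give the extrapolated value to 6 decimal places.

0.818732

r = 1, so 2^r = 2.
Numerator 2×A(h/2) − A(h) = 2×0.7892760128 − 0.7598195787 = 0.8187324469
R = 0.8187324469/1 = 0.8187324469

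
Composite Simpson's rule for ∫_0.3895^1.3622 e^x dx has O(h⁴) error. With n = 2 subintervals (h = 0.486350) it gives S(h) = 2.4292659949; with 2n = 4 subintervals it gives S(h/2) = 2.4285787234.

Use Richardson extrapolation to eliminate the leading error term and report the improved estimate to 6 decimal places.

2.428533

r = 4: numerator weight 16, denominator 15.
A(h/2) − A(h) = 2.4285787234 − 2.4292659949 = -0.0006872715
Divide by 2^4 − 1 = 15: (-0.0006872715)/15 = -0.0000458181
R = 2.4285787234 − 0.0000458181 = 2.4285329053
Gap between inputs: 6.873e-04; correction applied: −0.0000458181.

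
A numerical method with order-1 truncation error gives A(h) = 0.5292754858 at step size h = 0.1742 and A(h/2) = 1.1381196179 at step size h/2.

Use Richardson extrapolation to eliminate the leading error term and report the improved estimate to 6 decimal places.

1.746964

Leading term ∝ h^1; use weight 2 = 2^1.
2*1.1381196179 = 2.2762392358; 2.2762392358 − 0.5292754858 = 1.7469637500
Denominator 2 − 1 = 1.
(2*1.1381196179 − 0.5292754858)/(2 − 1) = 1.7469637500
Gap between inputs: 6.088e-01; correction applied: +0.6088441321.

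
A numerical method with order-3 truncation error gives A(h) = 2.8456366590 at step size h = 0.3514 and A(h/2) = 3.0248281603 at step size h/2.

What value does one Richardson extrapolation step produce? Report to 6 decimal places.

3.050427

With r = 3 the leading error scales as h^3, so the weight is 2^3 = 8.
Numerator 8 × A(h/2) − A(h) = 8 × 3.0248281603 − 2.8456366590 = 21.3529886234
Denominator 8 − 1 = 7.
(8 × 3.0248281603 − 2.8456366590)/(8 − 1) = 3.0504269462
Gap between inputs: 1.792e-01; correction applied: +0.0255987859.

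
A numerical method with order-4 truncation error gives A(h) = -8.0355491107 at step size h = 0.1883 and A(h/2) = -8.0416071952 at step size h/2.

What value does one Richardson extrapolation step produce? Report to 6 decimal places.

-8.042011

r = 4, so 2^r = 16.
Top: 16(-8.0416071952) − (-8.0355491107) = -120.6301660125
(-120.6301660125) ÷ 15 = -8.0420110675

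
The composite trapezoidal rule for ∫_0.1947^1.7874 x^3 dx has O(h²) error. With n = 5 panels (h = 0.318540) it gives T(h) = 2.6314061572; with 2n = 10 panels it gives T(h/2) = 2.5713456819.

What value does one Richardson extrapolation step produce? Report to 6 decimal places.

With r = 2 the leading error scales as h^2, so the weight is 2^2 = 4.
Weighted: 10.2853827276 − 2.6314061572 = 7.6539765704
Divide by 2^2 − 1 = 3.
So the Richardson estimate is 2.5513255235.
Shift from A(h/2): −0.0200201584.

2.551326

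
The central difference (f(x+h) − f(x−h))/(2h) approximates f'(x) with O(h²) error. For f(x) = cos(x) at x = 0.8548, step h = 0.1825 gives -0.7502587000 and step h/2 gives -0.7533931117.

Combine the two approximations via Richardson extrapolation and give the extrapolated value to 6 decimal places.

-0.754438

Order 2 gives 2^r = 4 and 2^r − 1 = 3.
Numerator 4×A(h/2) − A(h) = 4×(-0.7533931117) − (-0.7502587000) = -2.2633137468
Denominator 4 − 1 = 3.
(4×(-0.7533931117) − (-0.7502587000))/(4 − 1) = -0.7544379156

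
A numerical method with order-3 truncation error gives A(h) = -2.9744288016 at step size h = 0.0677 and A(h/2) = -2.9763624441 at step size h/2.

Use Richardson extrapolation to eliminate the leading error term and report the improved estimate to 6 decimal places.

Error is O(h^3); halving h shrinks it by 2^3 = 8.
8×(-2.9763624441) = -23.8108995528; (-23.8108995528) − (-2.9744288016) = -20.8364707512
Divide by 2^3 − 1 = 7.
So the Richardson estimate is -2.9766386787.

-2.976639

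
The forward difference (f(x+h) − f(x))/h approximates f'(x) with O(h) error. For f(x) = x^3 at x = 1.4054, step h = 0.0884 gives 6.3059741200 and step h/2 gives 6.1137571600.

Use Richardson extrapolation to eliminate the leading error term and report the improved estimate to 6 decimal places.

5.921540

r = 1: numerator weight 2, denominator 1.
Top: 2(6.1137571600) − (6.3059741200) = 5.9215402000
R = 5.9215402000/1 = 5.9215402000
Gap between inputs: 1.922e-01; correction applied: −0.1922169600.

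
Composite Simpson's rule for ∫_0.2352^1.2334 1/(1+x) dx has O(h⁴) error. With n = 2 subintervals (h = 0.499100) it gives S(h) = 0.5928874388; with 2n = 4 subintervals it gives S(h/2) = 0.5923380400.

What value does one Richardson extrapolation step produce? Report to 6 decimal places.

0.592301

With r = 4 the leading error scales as h^4, so the weight is 2^4 = 16.
16×0.5923380400 − 0.5928874388 = 8.8845212012
(16×0.5923380400 − 0.5928874388)/(16 − 1) = 0.5923014134
Shift from A(h/2): −0.0000366266.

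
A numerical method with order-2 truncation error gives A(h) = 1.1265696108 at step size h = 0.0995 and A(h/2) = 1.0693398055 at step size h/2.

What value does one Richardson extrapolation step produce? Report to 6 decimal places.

1.050263

Order 2 gives 2^r = 4 and 2^r − 1 = 3.
Top: 4(1.0693398055) − (1.1265696108) = 3.1507896112
Divide by 2^2 − 1 = 3.
So the Richardson estimate is 1.0502632037.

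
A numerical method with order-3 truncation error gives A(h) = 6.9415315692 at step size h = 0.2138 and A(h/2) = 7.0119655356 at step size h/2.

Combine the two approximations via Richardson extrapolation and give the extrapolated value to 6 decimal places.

Method order is 3; weight 2^3 = 8.
Weighted: 56.0957242848 − 6.9415315692 = 49.1541927156
R = 49.1541927156/7 = 7.0220275308

7.022028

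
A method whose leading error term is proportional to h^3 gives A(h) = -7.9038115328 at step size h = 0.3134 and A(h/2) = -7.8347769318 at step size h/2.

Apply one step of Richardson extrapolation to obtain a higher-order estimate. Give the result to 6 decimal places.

r = 3, so 2^r = 8.
Numerator 8 × A(h/2) − A(h) = 8 × (-7.8347769318) − (-7.9038115328) = -54.7744039216
Divide by 2^3 − 1 = 7.
Result: -7.8249148459
Gap between inputs: 6.903e-02; correction applied: +0.0098620859.

-7.824915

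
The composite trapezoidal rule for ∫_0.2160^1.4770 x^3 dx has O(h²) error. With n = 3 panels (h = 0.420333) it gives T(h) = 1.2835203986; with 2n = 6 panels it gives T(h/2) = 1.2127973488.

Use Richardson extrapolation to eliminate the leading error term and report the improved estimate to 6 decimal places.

r = 2, so 2^r = 4.
Weighted: 4.8511893952 − 1.2835203986 = 3.5676689966
3.5676689966 ÷ 3 = 1.1892229989

1.189223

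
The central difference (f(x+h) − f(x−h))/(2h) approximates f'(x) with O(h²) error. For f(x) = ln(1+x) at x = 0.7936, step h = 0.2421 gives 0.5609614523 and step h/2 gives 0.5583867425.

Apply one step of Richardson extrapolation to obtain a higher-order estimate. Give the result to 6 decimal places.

0.557529

Method order is 2; weight 2^2 = 4.
4*0.5583867425 = 2.2335469700; 2.2335469700 − 0.5609614523 = 1.6725855177
Extrapolated: 1.6725855177 / 3 = 0.5575285059
Gap between inputs: 2.575e-03; correction applied: −0.0008582366.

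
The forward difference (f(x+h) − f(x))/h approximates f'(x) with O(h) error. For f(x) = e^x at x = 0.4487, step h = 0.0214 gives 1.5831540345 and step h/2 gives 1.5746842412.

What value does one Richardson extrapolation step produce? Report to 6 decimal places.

Error is O(h^1); halving h shrinks it by 2^1 = 2.
Numerator 2*A(h/2) − A(h) = 2*1.5746842412 − 1.5831540345 = 1.5662144479
R = 1.5662144479/1 = 1.5662144479

1.566214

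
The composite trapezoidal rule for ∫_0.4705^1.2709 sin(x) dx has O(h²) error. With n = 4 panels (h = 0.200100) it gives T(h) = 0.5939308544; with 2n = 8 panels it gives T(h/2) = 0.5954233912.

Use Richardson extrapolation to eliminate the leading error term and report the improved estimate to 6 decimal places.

0.595921

r = 2: numerator weight 4, denominator 3.
Numerator 4 × A(h/2) − A(h) = 4 × 0.5954233912 − 0.5939308544 = 1.7877627104
(4 × 0.5954233912 − 0.5939308544)/(4 − 1) = 0.5959209035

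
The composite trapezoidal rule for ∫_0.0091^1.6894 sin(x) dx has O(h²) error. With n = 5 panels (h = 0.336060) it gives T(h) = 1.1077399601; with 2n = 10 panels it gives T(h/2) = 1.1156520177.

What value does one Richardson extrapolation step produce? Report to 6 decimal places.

1.118289

Error is O(h^2); halving h shrinks it by 2^2 = 4.
Weighted: 4.4626080708 − 1.1077399601 = 3.3548681107
Divide by 2^2 − 1 = 3.
So the Richardson estimate is 1.1182893702.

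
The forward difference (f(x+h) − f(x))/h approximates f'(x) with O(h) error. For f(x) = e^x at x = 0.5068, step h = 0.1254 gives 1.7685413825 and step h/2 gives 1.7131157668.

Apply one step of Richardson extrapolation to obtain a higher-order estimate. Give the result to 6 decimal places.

With r = 1 the leading error scales as h^1, so the weight is 2^1 = 2.
2*1.7131157668 = 3.4262315336; 3.4262315336 − 1.7685413825 = 1.6576901511
Extrapolated: 1.6576901511 / 1 = 1.6576901511
Gap between inputs: 5.543e-02; correction applied: −0.0554256157.

1.657690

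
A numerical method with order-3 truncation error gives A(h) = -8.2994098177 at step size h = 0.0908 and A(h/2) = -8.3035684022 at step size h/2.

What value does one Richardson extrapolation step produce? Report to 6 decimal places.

Leading term ∝ h^3; use weight 8 = 2^3.
Numerator 8 × A(h/2) − A(h) = 8 × (-8.3035684022) − (-8.2994098177) = -58.1291373999
Divide by 2^3 − 1 = 7.
Result: -8.3041624857
Gap between inputs: 4.159e-03; correction applied: −0.0005940835.

-8.304162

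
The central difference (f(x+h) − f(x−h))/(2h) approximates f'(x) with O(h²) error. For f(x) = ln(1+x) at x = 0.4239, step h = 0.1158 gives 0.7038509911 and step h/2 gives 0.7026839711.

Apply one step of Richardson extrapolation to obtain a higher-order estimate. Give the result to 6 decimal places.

0.702295

r = 2: numerator weight 4, denominator 3.
4×0.7026839711 = 2.8107358844; 2.8107358844 − 0.7038509911 = 2.1068848933
R = 2.1068848933/3 = 0.7022949644
Shift from A(h/2): −0.0003890067.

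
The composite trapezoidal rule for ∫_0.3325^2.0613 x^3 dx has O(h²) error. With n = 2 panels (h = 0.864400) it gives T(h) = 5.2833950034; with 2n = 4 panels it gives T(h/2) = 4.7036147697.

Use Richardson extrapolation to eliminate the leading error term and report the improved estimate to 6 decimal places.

Error is O(h^2); halving h shrinks it by 2^2 = 4.
Difference of the inputs: 4.7036147697 − 5.2833950034 = -0.5797802337
Correction (A(h/2) − A(h))/(4 − 1) = (-0.5797802337)/3 = -0.1932600779
R = 4.7036147697 − 0.1932600779 = 4.5103546918
Correction |R − A(h/2)| = 1.933e-01; gap |A(h/2) − A(h)| = 5.798e-01.

4.510355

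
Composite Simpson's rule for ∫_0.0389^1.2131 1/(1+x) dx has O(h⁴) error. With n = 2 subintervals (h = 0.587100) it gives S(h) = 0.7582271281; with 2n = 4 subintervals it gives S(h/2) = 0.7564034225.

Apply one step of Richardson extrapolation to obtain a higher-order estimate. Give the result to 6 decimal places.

0.756282

Method order is 4; weight 2^4 = 16.
16*0.7564034225 = 12.1024547600; subtract 0.7582271281 → 11.3442276319
Divide by 2^4 − 1 = 15.
(16*0.7564034225 − 0.7582271281)/(16 − 1) = 0.7562818421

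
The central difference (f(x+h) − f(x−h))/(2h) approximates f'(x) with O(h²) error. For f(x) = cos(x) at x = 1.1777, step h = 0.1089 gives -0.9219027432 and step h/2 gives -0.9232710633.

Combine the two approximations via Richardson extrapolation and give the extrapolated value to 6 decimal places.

Order 2 gives 2^r = 4 and 2^r − 1 = 3.
4*(-0.9232710633) = -3.6930842532; (-3.6930842532) − (-0.9219027432) = -2.7711815100
Divide by 2^2 − 1 = 3.
(4*(-0.9232710633) − (-0.9219027432))/(4 − 1) = -0.9237271700

-0.923727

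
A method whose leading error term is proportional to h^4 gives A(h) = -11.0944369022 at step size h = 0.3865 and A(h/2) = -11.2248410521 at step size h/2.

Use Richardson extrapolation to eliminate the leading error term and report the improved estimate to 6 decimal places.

r = 4: numerator weight 16, denominator 15.
16×(-11.2248410521) − (-11.0944369022) = -168.5030199314
Divide by 2^4 − 1 = 15.
(16×(-11.2248410521) − (-11.0944369022))/(16 − 1) = -11.2335346621
Gap between inputs: 1.304e-01; correction applied: −0.0086936100.

-11.233535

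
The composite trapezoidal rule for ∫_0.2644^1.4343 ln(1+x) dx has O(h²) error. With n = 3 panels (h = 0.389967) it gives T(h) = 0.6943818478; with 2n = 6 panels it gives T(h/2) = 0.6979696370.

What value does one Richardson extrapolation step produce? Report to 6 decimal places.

Error is O(h^2); halving h shrinks it by 2^2 = 4.
Numerator 4*A(h/2) − A(h) = 4*0.6979696370 − 0.6943818478 = 2.0974967002
(4*0.6979696370 − 0.6943818478)/(4 − 1) = 0.6991655667
Correction |R − A(h/2)| = 1.196e-03; gap |A(h/2) − A(h)| = 3.588e-03.

0.699166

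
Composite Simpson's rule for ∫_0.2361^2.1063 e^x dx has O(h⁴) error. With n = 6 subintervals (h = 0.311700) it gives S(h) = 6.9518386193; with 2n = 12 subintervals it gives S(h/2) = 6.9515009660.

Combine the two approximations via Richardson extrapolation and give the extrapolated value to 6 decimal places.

6.951478

With r = 4 the leading error scales as h^4, so the weight is 2^4 = 16.
Weighted: 111.2240154560 − 6.9518386193 = 104.2721768367
(16·6.9515009660 − 6.9518386193)/(16 − 1) = 6.9514784558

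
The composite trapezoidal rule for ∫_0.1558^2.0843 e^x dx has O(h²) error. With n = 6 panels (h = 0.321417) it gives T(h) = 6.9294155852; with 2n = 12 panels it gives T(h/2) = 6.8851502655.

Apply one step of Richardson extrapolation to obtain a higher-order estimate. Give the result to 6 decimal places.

6.870395

r = 2, so 2^r = 4.
4×6.8851502655 = 27.5406010620; subtract 6.9294155852 → 20.6111854768
Divide by 2^2 − 1 = 3.
R = 20.6111854768/3 = 6.8703951589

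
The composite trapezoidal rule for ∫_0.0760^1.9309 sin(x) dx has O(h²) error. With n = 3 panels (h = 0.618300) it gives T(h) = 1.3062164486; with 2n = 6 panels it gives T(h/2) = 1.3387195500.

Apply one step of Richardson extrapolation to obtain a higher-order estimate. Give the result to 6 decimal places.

Method order is 2; weight 2^2 = 4.
4*1.3387195500 − 1.3062164486 = 4.0486617514
Extrapolated: 4.0486617514 / 3 = 1.3495539171
Shift from A(h/2): +0.0108343671.

1.349554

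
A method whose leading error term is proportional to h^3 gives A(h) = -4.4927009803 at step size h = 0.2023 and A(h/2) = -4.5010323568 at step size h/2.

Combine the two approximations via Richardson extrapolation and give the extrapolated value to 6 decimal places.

Method order is 3; weight 2^3 = 8.
8 × (-4.5010323568) = -36.0082588544; subtract (-4.4927009803) → -31.5155578741
Divide by 2^3 − 1 = 7.
Extrapolated: (-31.5155578741) / 7 = -4.5022225534
Correction |R − A(h/2)| = 1.190e-03; gap |A(h/2) − A(h)| = 8.331e-03.

-4.502223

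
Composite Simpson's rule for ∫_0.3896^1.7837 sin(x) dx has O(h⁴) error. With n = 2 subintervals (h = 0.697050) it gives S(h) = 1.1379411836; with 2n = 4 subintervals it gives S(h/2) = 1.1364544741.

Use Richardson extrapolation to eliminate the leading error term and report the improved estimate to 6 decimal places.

1.136355

r = 4: numerator weight 16, denominator 15.
A(h/2) − A(h) = 1.1364544741 − 1.1379411836 = -0.0014867095
Divide by 2^4 − 1 = 15: (-0.0014867095)/15 = -0.0000991140
R = A(h/2) + (A(h/2) − A(h))/15 = 1.1364544741 − 0.0000991140 = 1.1363553601
Correction |R − A(h/2)| = 9.911e-05; gap |A(h/2) − A(h)| = 1.487e-03.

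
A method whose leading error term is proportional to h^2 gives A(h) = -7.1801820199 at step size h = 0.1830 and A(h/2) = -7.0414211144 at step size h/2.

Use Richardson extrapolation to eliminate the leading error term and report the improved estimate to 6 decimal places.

r = 2: numerator weight 4, denominator 3.
Numerator 4·A(h/2) − A(h) = 4·(-7.0414211144) − (-7.1801820199) = -20.9855024377
Denominator 4 − 1 = 3.
So the Richardson estimate is -6.9951674792.

-6.995167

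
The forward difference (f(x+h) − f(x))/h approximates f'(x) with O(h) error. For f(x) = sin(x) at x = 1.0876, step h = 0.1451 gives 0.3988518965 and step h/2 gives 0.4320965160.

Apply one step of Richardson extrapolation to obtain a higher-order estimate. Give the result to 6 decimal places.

With r = 1 the leading error scales as h^1, so the weight is 2^1 = 2.
2×0.4320965160 = 0.8641930320; 0.8641930320 − 0.3988518965 = 0.4653411355
Divide by 2^1 − 1 = 1.
So the Richardson estimate is 0.4653411355.
Correction |R − A(h/2)| = 3.324e-02; gap |A(h/2) − A(h)| = 3.324e-02.

0.465341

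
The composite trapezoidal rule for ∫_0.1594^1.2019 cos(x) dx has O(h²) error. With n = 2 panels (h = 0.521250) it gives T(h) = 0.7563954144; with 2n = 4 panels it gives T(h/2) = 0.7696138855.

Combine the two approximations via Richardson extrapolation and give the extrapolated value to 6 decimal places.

0.774020

With r = 2 the leading error scales as h^2, so the weight is 2^2 = 4.
Weighted: 3.0784555420 − 0.7563954144 = 2.3220601276
Extrapolated: 2.3220601276 / 3 = 0.7740200425
Correction |R − A(h/2)| = 4.406e-03; gap |A(h/2) − A(h)| = 1.322e-02.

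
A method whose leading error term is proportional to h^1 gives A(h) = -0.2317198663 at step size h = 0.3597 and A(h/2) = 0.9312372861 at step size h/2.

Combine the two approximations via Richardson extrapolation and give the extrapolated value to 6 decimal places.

2.094194

r = 1, so 2^r = 2.
2×0.9312372861 = 1.8624745722; subtract (-0.2317198663) → 2.0941944385
Denominator 2 − 1 = 1.
Extrapolated: 2.0941944385 / 1 = 2.0941944385
Correction |R − A(h/2)| = 1.163e+00; gap |A(h/2) − A(h)| = 1.163e+00.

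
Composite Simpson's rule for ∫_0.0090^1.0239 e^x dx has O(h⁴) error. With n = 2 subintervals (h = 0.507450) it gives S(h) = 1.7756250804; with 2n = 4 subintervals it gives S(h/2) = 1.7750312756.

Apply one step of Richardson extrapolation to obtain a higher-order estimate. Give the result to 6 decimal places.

1.774992

Order 4 gives 2^r = 16 and 2^r − 1 = 15.
Top: 16(1.7750312756) − (1.7756250804) = 26.6248753292
Extrapolated: 26.6248753292 / 15 = 1.7749916886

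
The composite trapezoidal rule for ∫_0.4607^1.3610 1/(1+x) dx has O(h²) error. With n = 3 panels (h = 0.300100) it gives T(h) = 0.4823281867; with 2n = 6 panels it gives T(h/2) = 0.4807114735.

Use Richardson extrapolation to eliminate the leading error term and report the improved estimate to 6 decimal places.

0.480173

Order 2 gives 2^r = 4 and 2^r − 1 = 3.
4×0.4807114735 = 1.9228458940; 1.9228458940 − 0.4823281867 = 1.4405177073
1.4405177073 ÷ 3 = 0.4801725691
Correction |R − A(h/2)| = 5.389e-04; gap |A(h/2) − A(h)| = 1.617e-03.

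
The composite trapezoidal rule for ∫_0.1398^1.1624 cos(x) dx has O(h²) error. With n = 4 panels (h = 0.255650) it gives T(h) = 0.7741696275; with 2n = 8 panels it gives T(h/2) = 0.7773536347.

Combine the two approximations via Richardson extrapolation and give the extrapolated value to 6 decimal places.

Error is O(h^2); halving h shrinks it by 2^2 = 4.
4 × 0.7773536347 = 3.1094145388; 3.1094145388 − 0.7741696275 = 2.3352449113
2.3352449113 ÷ 3 = 0.7784149704
Correction |R − A(h/2)| = 1.061e-03; gap |A(h/2) − A(h)| = 3.184e-03.

0.778415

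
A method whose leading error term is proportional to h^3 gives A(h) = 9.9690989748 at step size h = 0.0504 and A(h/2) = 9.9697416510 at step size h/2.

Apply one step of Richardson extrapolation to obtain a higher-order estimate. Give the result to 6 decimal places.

With r = 3 the leading error scales as h^3, so the weight is 2^3 = 8.
2^3 × A(h/2) = 79.7579332080; minus A(h) gives 69.7888342332.
Denominator 8 − 1 = 7.
69.7888342332 ÷ 7 = 9.9698334619
Correction |R − A(h/2)| = 9.181e-05; gap |A(h/2) − A(h)| = 6.427e-04.

9.969833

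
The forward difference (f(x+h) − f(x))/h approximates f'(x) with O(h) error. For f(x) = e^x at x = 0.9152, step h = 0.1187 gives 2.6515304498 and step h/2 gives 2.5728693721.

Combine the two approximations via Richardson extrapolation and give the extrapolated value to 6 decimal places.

Order 1 gives 2^r = 2 and 2^r − 1 = 1.
2 × 2.5728693721 = 5.1457387442; 5.1457387442 − 2.6515304498 = 2.4942082944
Divide by 2^1 − 1 = 1.
Extrapolated: 2.4942082944 / 1 = 2.4942082944

2.494208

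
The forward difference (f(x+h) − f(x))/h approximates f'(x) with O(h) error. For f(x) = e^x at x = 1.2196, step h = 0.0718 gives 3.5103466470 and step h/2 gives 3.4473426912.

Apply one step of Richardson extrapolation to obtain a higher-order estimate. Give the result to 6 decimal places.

Order 1 gives 2^r = 2 and 2^r − 1 = 1.
2 × 3.4473426912 − 3.5103466470 = 3.3843387354
Divide by 2^1 − 1 = 1.
3.3843387354 ÷ 1 = 3.3843387354

3.384339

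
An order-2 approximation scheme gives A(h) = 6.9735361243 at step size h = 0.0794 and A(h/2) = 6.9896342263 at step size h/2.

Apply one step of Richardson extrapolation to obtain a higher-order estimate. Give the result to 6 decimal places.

6.995000

r = 2: numerator weight 4, denominator 3.
Weighted: 27.9585369052 − 6.9735361243 = 20.9850007809
R = 20.9850007809/3 = 6.9950002603
Gap between inputs: 1.610e-02; correction applied: +0.0053660340.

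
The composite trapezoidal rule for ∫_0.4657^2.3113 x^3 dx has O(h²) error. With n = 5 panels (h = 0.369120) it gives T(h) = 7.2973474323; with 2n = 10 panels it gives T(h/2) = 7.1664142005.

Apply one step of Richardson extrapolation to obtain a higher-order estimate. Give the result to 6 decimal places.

7.122770

Order 2 gives 2^r = 4 and 2^r − 1 = 3.
4*7.1664142005 = 28.6656568020; subtract 7.2973474323 → 21.3683093697
Divide by 2^2 − 1 = 3.
21.3683093697 ÷ 3 = 7.1227697899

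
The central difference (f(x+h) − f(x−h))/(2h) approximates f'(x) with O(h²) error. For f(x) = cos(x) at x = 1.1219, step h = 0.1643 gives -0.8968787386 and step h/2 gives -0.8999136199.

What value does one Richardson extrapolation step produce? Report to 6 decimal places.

-0.900925

r = 2: numerator weight 4, denominator 3.
4 × (-0.8999136199) − (-0.8968787386) = -2.7027757410
Divide by 2^2 − 1 = 3.
Result: -0.9009252470
Shift from A(h/2): −0.0010116271.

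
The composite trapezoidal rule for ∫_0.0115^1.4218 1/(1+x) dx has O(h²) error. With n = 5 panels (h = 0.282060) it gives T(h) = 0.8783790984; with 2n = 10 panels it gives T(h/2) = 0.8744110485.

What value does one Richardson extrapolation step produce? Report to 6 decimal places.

0.873088

With r = 2 the leading error scales as h^2, so the weight is 2^2 = 4.
Weighted: 3.4976441940 − 0.8783790984 = 2.6192650956
2.6192650956 ÷ 3 = 0.8730883652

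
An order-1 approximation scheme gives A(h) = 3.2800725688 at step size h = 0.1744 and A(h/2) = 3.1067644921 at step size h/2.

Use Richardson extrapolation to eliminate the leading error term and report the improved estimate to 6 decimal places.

2.933456

Leading term ∝ h^1; use weight 2 = 2^1.
Numerator 2*A(h/2) − A(h) = 2*3.1067644921 − 3.2800725688 = 2.9334564154
R = 2.9334564154/1 = 2.9334564154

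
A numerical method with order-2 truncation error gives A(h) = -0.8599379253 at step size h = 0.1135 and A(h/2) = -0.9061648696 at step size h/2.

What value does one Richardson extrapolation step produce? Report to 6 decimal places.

The method has order 2: 2^2 = 4.
4·(-0.9061648696) = -3.6246594784; subtract (-0.8599379253) → -2.7647215531
(-2.7647215531) ÷ 3 = -0.9215738510

-0.921574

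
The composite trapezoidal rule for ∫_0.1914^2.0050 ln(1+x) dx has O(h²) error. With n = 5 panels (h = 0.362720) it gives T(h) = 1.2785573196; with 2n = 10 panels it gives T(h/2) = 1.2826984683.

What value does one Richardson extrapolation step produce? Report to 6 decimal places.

1.284079

Order 2 gives 2^r = 4 and 2^r − 1 = 3.
4 × 1.2826984683 = 5.1307938732; subtract 1.2785573196 → 3.8522365536
Divide by 2^2 − 1 = 3.
So the Richardson estimate is 1.2840788512.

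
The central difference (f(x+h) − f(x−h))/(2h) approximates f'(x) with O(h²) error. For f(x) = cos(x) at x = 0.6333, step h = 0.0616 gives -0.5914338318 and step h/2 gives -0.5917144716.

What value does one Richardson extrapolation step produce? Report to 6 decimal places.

-0.591808

Method order is 2; weight 2^2 = 4.
Difference of the inputs: -0.5917144716 − (-0.5914338318) = -0.0002806398
Divide by 2^2 − 1 = 3: (-0.0002806398)/3 = -0.0000935466
R = A(h/2) + (A(h/2) − A(h))/3 = -0.5917144716 − 0.0000935466 = -0.5918080182
Shift from A(h/2): −0.0000935466.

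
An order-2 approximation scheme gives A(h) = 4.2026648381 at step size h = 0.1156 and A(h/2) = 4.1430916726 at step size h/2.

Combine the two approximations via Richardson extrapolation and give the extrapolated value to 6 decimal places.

Order 2 gives 2^r = 4 and 2^r − 1 = 3.
4×4.1430916726 = 16.5723666904; 16.5723666904 − 4.2026648381 = 12.3697018523
Denominator 4 − 1 = 3.
Extrapolated: 12.3697018523 / 3 = 4.1232339508
Shift from A(h/2): −0.0198577218.

4.123234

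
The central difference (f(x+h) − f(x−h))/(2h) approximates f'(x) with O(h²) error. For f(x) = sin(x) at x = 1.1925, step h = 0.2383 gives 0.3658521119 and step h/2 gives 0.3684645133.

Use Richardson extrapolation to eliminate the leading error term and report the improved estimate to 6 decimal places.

Method order is 2; weight 2^2 = 4.
Weighted: 1.4738580532 − 0.3658521119 = 1.1080059413
Denominator 4 − 1 = 3.
Result: 0.3693353138
Gap between inputs: 2.612e-03; correction applied: +0.0008708005.

0.369335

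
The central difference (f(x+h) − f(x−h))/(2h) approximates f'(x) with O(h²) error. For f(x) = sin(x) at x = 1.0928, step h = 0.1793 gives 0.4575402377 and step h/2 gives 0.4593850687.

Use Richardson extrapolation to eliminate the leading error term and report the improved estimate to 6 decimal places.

Leading term ∝ h^2; use weight 4 = 2^2.
Difference of the inputs: 0.4593850687 − 0.4575402377 = 0.0018448310
Divide by 2^2 − 1 = 3: 0.0018448310/3 = 0.0006149437
R = 0.4593850687 + 0.0006149437 = 0.4600000124

0.460000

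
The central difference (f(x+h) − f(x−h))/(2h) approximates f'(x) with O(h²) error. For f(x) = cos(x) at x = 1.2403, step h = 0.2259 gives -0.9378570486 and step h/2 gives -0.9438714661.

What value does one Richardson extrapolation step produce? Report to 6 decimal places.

-0.945876

The method has order 2: 2^2 = 4.
Numerator 4·A(h/2) − A(h) = 4·(-0.9438714661) − (-0.9378570486) = -2.8376288158
Denominator 4 − 1 = 3.
Extrapolated: (-2.8376288158) / 3 = -0.9458762719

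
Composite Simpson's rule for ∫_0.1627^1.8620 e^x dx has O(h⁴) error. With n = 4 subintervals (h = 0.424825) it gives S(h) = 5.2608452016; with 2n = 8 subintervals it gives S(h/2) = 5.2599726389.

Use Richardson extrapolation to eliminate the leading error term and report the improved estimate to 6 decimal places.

5.259914

The method has order 4: 2^4 = 16.
2^4·A(h/2) = 84.1595622224; minus A(h) gives 78.8987170208.
Extrapolated: 78.8987170208 / 15 = 5.2599144681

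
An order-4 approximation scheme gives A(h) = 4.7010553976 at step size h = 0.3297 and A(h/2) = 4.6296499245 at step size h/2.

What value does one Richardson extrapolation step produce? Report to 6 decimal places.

4.624890

With r = 4 the leading error scales as h^4, so the weight is 2^4 = 16.
Difference of the inputs: 4.6296499245 − 4.7010553976 = -0.0714054731
Divide by 2^4 − 1 = 15: (-0.0714054731)/15 = -0.0047603649
R = 4.6296499245 − 0.0047603649 = 4.6248895596
Gap between inputs: 7.141e-02; correction applied: −0.0047603649.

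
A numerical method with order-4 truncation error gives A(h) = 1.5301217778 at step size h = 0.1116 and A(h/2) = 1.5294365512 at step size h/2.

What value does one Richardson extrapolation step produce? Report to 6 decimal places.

1.529391

With r = 4 the leading error scales as h^4, so the weight is 2^4 = 16.
Weighted: 24.4709848192 − 1.5301217778 = 22.9408630414
Denominator 16 − 1 = 15.
Extrapolated: 22.9408630414 / 15 = 1.5293908694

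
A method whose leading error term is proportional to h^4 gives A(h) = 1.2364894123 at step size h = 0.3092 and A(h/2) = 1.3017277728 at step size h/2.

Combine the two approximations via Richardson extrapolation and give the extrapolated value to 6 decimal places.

The method has order 4: 2^4 = 16.
16×1.3017277728 − 1.2364894123 = 19.5911549525
Divide by 2^4 − 1 = 15.
R = 19.5911549525/15 = 1.3060769968
Shift from A(h/2): +0.0043492240.

1.306077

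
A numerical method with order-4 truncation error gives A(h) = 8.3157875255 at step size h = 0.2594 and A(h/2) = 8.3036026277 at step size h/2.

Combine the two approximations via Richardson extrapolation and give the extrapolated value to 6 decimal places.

r = 4: numerator weight 16, denominator 15.
16*8.3036026277 − 8.3157875255 = 124.5418545177
Extrapolated: 124.5418545177 / 15 = 8.3027903012

8.302790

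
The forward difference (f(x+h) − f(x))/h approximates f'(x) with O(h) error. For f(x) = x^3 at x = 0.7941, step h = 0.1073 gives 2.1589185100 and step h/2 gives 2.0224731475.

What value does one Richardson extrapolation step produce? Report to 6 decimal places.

The method has order 1: 2^1 = 2.
2^1×A(h/2) = 4.0449462950; minus A(h) gives 1.8860277850.
Divide by 2^1 − 1 = 1.
Result: 1.8860277850

1.886028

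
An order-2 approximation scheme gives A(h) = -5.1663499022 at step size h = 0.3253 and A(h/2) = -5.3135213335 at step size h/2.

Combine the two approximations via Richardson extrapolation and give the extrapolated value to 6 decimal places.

-5.362578

Order 2 gives 2^r = 4 and 2^r − 1 = 3.
2^2*A(h/2) = -21.2540853340; minus A(h) gives -16.0877354318.
Divide by 2^2 − 1 = 3.
So the Richardson estimate is -5.3625784773.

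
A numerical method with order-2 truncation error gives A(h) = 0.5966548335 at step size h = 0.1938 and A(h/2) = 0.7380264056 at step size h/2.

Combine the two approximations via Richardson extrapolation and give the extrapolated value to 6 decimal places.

0.785150

The method has order 2: 2^2 = 4.
2^2 × A(h/2) = 2.9521056224; minus A(h) gives 2.3554507889.
2.3554507889 ÷ 3 = 0.7851502630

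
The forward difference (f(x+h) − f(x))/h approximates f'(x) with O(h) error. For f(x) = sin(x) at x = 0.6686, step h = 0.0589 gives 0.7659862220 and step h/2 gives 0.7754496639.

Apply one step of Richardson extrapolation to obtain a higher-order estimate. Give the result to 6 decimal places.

0.784913

r = 1, so 2^r = 2.
2^1×A(h/2) = 1.5508993278; minus A(h) gives 0.7849131058.
Denominator 2 − 1 = 1.
(2×0.7754496639 − 0.7659862220)/(2 − 1) = 0.7849131058
Correction |R − A(h/2)| = 9.463e-03; gap |A(h/2) − A(h)| = 9.463e-03.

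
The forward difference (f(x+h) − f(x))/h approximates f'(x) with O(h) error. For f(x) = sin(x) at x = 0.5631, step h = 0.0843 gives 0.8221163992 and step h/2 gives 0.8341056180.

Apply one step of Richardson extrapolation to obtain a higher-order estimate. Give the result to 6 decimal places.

0.846095

With r = 1 the leading error scales as h^1, so the weight is 2^1 = 2.
2×0.8341056180 − 0.8221163992 = 0.8460948368
R = 0.8460948368/1 = 0.8460948368
Gap between inputs: 1.199e-02; correction applied: +0.0119892188.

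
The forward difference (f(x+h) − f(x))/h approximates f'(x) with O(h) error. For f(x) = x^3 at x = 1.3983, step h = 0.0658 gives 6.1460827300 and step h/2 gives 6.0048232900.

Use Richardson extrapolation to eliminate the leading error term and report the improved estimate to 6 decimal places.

The method has order 1: 2^1 = 2.
Numerator 2×A(h/2) − A(h) = 2×6.0048232900 − 6.1460827300 = 5.8635638500
Divide by 2^1 − 1 = 1.
R = 5.8635638500/1 = 5.8635638500
Shift from A(h/2): −0.1412594400.

5.863564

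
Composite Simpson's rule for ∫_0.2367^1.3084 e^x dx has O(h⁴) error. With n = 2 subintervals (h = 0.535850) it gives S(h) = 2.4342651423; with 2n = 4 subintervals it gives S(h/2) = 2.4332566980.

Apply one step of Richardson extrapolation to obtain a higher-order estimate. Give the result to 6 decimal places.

With r = 4 the leading error scales as h^4, so the weight is 2^4 = 16.
Weighted: 38.9321071680 − 2.4342651423 = 36.4978420257
36.4978420257 ÷ 15 = 2.4331894684

2.433189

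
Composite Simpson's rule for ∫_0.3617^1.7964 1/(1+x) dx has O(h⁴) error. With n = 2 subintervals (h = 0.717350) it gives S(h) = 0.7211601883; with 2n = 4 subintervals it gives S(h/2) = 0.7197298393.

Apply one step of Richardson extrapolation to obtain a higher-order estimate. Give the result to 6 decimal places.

Leading term ∝ h^4; use weight 16 = 2^4.
Numerator 16 × A(h/2) − A(h) = 16 × 0.7197298393 − 0.7211601883 = 10.7945172405
(16 × 0.7197298393 − 0.7211601883)/(16 − 1) = 0.7196344827

0.719634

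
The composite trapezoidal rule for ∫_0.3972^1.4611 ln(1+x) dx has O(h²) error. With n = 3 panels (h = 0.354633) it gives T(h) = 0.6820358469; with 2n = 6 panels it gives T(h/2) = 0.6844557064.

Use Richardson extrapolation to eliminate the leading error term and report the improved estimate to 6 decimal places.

0.685262

The method has order 2: 2^2 = 4.
Top: 4(0.6844557064) − (0.6820358469) = 2.0557869787
Extrapolated: 2.0557869787 / 3 = 0.6852623262
Shift from A(h/2): +0.0008066198.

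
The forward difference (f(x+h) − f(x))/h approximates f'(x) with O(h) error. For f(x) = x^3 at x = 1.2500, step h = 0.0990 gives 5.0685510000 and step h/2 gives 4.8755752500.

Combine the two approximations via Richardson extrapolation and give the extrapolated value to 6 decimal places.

4.682599

Order 1 gives 2^r = 2 and 2^r − 1 = 1.
2×4.8755752500 = 9.7511505000; 9.7511505000 − 5.0685510000 = 4.6825995000
Extrapolated: 4.6825995000 / 1 = 4.6825995000
Gap between inputs: 1.930e-01; correction applied: −0.1929757500.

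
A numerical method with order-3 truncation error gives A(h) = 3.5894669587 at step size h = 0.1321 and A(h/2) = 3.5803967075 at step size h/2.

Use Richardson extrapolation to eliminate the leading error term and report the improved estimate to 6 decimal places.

3.579101

The method has order 3: 2^3 = 8.
8×3.5803967075 = 28.6431736600; subtract 3.5894669587 → 25.0537067013
(8×3.5803967075 − 3.5894669587)/(8 − 1) = 3.5791009573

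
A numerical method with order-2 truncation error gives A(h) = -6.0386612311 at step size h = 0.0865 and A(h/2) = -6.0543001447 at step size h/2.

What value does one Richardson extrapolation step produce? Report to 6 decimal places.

r = 2: numerator weight 4, denominator 3.
Weighted: (-24.2172005788) − (-6.0386612311) = -18.1785393477
(4*(-6.0543001447) − (-6.0386612311))/(4 − 1) = -6.0595131159
Shift from A(h/2): −0.0052129712.

-6.059513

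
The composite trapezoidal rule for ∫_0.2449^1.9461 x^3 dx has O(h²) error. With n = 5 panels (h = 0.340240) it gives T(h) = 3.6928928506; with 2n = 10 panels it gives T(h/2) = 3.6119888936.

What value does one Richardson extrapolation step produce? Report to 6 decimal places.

r = 2, so 2^r = 4.
4 × 3.6119888936 − 3.6928928506 = 10.7550627238
Denominator 4 − 1 = 3.
So the Richardson estimate is 3.5850209079.

3.585021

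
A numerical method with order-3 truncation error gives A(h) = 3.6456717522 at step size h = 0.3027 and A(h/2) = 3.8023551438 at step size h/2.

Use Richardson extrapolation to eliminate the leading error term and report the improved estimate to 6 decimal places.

r = 3, so 2^r = 8.
Top: 8(3.8023551438) − (3.6456717522) = 26.7731693982
Divide by 2^3 − 1 = 7.
26.7731693982 ÷ 7 = 3.8247384855

3.824738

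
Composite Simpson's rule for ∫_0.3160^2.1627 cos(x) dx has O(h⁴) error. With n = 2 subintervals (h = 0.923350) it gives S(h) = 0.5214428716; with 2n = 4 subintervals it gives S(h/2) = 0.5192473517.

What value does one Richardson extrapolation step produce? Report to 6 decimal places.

0.519101

Error is O(h^4); halving h shrinks it by 2^4 = 16.
Top: 16(0.5192473517) − (0.5214428716) = 7.7865147556
Divide by 2^4 − 1 = 15.
Result: 0.5191009837
Gap between inputs: 2.196e-03; correction applied: −0.0001463680.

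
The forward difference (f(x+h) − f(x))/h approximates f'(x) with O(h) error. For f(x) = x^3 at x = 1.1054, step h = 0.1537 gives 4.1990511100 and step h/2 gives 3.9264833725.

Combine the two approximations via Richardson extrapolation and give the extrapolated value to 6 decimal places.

3.653916

r = 1: numerator weight 2, denominator 1.
2·3.9264833725 = 7.8529667450; 7.8529667450 − 4.1990511100 = 3.6539156350
Denominator 2 − 1 = 1.
So the Richardson estimate is 3.6539156350.
Shift from A(h/2): −0.2725677375.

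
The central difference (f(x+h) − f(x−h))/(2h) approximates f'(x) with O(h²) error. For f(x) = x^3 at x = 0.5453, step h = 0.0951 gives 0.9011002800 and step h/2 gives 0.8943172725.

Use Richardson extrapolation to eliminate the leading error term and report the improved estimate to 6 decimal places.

0.892056

The method has order 2: 2^2 = 4.
Weighted: 3.5772690900 − 0.9011002800 = 2.6761688100
Denominator 4 − 1 = 3.
Extrapolated: 2.6761688100 / 3 = 0.8920562700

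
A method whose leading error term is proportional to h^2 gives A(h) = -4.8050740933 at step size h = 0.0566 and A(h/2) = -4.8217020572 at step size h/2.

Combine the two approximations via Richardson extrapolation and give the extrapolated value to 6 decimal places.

Error is O(h^2); halving h shrinks it by 2^2 = 4.
A(h/2) − A(h) = -4.8217020572 − (-4.8050740933) = -0.0166279639
Correction (A(h/2) − A(h))/(4 − 1) = (-0.0166279639)/3 = -0.0055426546
R = A(h/2) + (A(h/2) − A(h))/3 = -4.8217020572 − 0.0055426546 = -4.8272447118
Correction |R − A(h/2)| = 5.543e-03; gap |A(h/2) − A(h)| = 1.663e-02.

-4.827245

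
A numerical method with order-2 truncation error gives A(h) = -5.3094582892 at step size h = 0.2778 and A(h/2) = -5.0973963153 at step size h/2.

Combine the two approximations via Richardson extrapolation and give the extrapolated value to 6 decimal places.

-5.026709

With r = 2 the leading error scales as h^2, so the weight is 2^2 = 4.
Difference of the inputs: -5.0973963153 − (-5.3094582892) = 0.2120619739
Divide by 2^2 − 1 = 3: 0.2120619739/3 = 0.0706873246
R = A(h/2) + (A(h/2) − A(h))/3 = -5.0973963153 + 0.0706873246 = -5.0267089907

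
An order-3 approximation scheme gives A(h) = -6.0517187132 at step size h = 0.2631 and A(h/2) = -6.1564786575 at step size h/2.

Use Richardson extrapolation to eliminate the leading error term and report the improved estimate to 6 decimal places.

-6.171444

Error is O(h^3); halving h shrinks it by 2^3 = 8.
Weighted: (-49.2518292600) − (-6.0517187132) = -43.2001105468
Denominator 8 − 1 = 7.
R = (-43.2001105468)/7 = -6.1714443638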